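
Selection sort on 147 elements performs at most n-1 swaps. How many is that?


Each of the 146 passes places one element in its final position.
Pass 1: swap minimum into position 0
Pass 2: swap minimum of remaining into position 1
...
Pass 146: last two elements, one swap
Maximum swaps = 147 - 1 = 146


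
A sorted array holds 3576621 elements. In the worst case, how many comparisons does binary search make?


Halving sequence: 3576621 -> 1788310 -> 894155 -> 447077 -> 223538 -> 111769 -> 55884 -> 27942 -> 13971 -> 6985 -> 3492 -> 1746 -> 873 -> 436 -> 218 -> 109 -> 54 -> 27 -> 13 -> 6 -> 3 -> 1
Number of halvings = 21
Max comparisons = 21 + 1 = 22


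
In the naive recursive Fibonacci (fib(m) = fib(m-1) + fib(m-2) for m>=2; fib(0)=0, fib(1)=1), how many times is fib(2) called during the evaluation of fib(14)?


Let N(m) = number of times fib(m) is called while evaluating fib(14).
N(14) = 1 (the initial call).
N(13) = 1 (only fib(14) calls it).
For 1 <= m <= 12: fib(m) is called by fib(m+1) and fib(m+2), so
  N(m) = N(m+1) + N(m+2).
fib(0) is called only by fib(2), so N(0) = N(2).
Walk down from m=14:
  N(14)=1, N(13)=1, N(12)=2, N(11)=3, N(10)=5, N(9)=8, N(8)=13, N(7)=21, N(6)=34, N(5)=55, N(4)=89, N(3)=144, N(2)=233
N(2) = 233


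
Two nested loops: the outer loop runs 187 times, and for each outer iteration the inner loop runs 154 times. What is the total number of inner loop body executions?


Outer loop: 187 iterations
Inner loop: 154 iterations per outer iteration
Total = 187 * 154 = 28798


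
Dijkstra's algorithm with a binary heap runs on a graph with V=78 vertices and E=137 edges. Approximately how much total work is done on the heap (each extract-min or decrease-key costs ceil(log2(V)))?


Dijkstra with a binary heap: each vertex is extracted once, each edge may relax once.
Each heap operation costs O(log V).
V + E = 78 + 137 = 215
ceil(log2(78)) = 7 (since 2^6 = 64 < 78 <= 128 = 2^7)
Total heap work = (V+E) * ceil(log2(V)) = 215 * 7 = 1505


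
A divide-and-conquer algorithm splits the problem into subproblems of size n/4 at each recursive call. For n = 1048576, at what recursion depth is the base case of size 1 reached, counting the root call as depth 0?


At each depth, the problem size is divided by 4:
  Depth 0: problem size = 1048576
  Depth 1: problem size = 262144
  Depth 2: problem size = 65536
  Depth 3: problem size = 16384
  Depth 4: problem size = 4096
  Depth 5: problem size = 1024
  Depth 6: problem size = 256
  Depth 7: problem size = 64
  Depth 8: problem size = 16
  Depth 9: problem size = 4
  Depth 10: problem size = 1 (base case)
The base case is reached at depth log_4(1048576) = 10 (the tree has 11 levels counting depth 0, but the depth asked for is 10).
Recursion depth = 10


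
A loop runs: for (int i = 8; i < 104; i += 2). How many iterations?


Loop starts at i = 8, increments by 2, stops when i >= 104.
Number of iterations = ceil((104 - 8) / 2)
= ceil(96 / 2)
= 48


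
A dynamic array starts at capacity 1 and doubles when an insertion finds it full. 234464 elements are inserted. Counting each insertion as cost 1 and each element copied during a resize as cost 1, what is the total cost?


n = 234464
Insertion costs: 234464
Resizes copy 1, 2, 4, ... up to the largest power of 2 that is <= n-1 = 234463, i.e. 131072.
Copy costs = 1 + 2 + 4 + 8 + 16 + 32 + 64 + 128 + 256 + 512 + 1024 + 2048 + 4096 + 8192 + 16384 + 32768 + 65536 + 131072 = 262143
Total = 234464 + 262143 = 496607


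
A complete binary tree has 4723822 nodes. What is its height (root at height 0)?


In a complete binary tree, level k holds nodes 2^k .. 2^(k+1)-1 (1-indexed).
Height = floor(log2(n)) = floor(log2(4723822)) = 22
Check: 2^22 = 4194304 <= 4723822 < 8388608 = 2^23


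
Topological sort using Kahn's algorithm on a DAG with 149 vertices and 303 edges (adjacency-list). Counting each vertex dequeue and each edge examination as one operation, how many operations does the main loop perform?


Kahn's algorithm:
  1. Compute in-degrees: O(V + E)
  2. Process queue: each vertex dequeued once (O(V))
     each edge examined once (O(E))
Total = V + E = 149 + 303 = 452


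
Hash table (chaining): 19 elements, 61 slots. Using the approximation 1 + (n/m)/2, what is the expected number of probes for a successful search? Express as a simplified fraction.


Computing expected probes:
alpha = 19/61
= 1 + alpha/2
= 1 + 19/(2*61)
= (2*61 + 19) / (2*61)
= 141/122


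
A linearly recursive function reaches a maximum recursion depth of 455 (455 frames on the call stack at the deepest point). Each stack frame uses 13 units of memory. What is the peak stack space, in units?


Maximum recursion depth = 455 frames
Memory per frame = 13 units
Total stack space = depth * frame_size
= 455 * 13 = 5915


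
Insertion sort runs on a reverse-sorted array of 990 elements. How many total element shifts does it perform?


Sum of shifts = 1 + 2 + 3 + ... + 989
= 990 * 989 / 2
= 979110 / 2
= 489555


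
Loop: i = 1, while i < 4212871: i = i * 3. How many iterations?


i multiplies by 3 each step:
i = 1 -> 3 -> 9 -> 27 -> 81 -> 243 -> 729 -> 2187 -> 6561 -> 19683 -> 59049 -> 177147 -> 531441 -> 1594323 -> 4782969 (stop)
Iterations = ceil(log_3(4212871)) = 14


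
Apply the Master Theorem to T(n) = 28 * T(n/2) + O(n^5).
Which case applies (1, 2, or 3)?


The Master Theorem: T(n) = a*T(n/b) + O(n^c)
  a = 28, b = 2, c = 5
log_b(a) = log_2(28) ~ 4.807
Compare b^c with a: 2^5 = 32 > 28, so c > log_b(a).
Since c > log_b(a), Case 3 applies.
T(n) = O(n^5)
Master Theorem case = 3


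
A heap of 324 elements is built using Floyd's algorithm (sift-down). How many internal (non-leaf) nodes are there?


Leaf nodes occupy roughly half the array.
Sift-down is called for each internal node, starting from the last one.
Internal nodes = floor(n/2) = floor(324/2) = 162


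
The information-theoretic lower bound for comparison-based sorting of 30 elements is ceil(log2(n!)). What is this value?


A binary decision tree of height h has at most 2^h leaves and needs at least n! of them, so h >= ceil(log2(n!)).
Compute 30! as a running product:
  x2 = 2, x3 = 6, x4 = 24, x5 = 120
  x6 = 720, x7 = 5040, x8 = 40320, x9 = 362880
  x10 = 3628800, x11 = 39916800, x12 = 479001600, x13 = 6227020800
  x14 = 87178291200, x15 = 1307674368000, x16 = 20922789888000, x17 = 355687428096000
  x18 = 6402373705728000, x19 = 121645100408832000, x20 = 2432902008176640000, x21 = 51090942171709440000
  x22 = 1124000727777607680000, x23 = 25852016738884976640000, x24 = 620448401733239439360000, x25 = 15511210043330985984000000
  x26 = 403291461126605635584000000, x27 = 10888869450418352160768000000, x28 = 304888344611713860501504000000, x29 = 8841761993739701954543616000000
  x30 = 265252859812191058636308480000000
30! = 265252859812191058636308480000000
Bracket between powers of 2:
  2^107 = 162259276829213363391578010288128 < 265252859812191058636308480000000 <= 324518553658426726783156020576256 = 2^108
So ceil(log2(30!)) = 108


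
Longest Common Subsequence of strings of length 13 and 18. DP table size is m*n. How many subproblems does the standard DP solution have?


DP table indexed by positions in both strings.
First string: 13 positions
Second string: 18 positions
Total = 13 * 18 = 234


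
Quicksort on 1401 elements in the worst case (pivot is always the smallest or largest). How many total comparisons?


In the worst case, each partition step picks the worst pivot:
  Partition 1: 1400 comparisons (n-1 elements to compare)
  Partition 2: 1399 comparisons
  Partition 3: 1398 comparisons
  Partition 4: 1397 comparisons
  Partition 5: 1396 comparisons
  ...
  Last partition: 0 comparisons
Total = (n-1) + (n-2) + ... + 1 + 0 = n*(n-1)/2
= 1401*1400/2 = 980700


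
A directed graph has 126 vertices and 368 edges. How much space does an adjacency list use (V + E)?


Adjacency list: one list head per vertex + one entry per edge
Vertex heads: 126
Edge entries: 368
Total = 126 + 368 = 494


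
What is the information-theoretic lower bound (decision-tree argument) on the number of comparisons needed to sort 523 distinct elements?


A binary decision tree of height h has at most 2^h leaves and needs at least n! of them, so h >= ceil(log2(n!)).
523! is far too large to multiply out, so use Stirling's series:
  ln(n!) ~ n ln n - n + (1/2) ln(2 pi n) + 1/(12n)  (error below 1/(360 n^3), negligible here)
  ln(523) = 6.2595815
  n ln n = 523 * 6.2595815 = 3273.7611
  (1/2) ln(2 pi * 523) = (1/2) ln(3286.1059) = 4.0487
  1/(12*523) = 0.0002
  ln(523!) ~ 3273.7611 - 523 + 4.0487 + 0.0002 = 2754.8100
Convert to base 2: log2(523!) = 2754.8100 / ln 2 = 2754.8100 / 0.69314718 = 3974.3507
ceil(3974.3507) = 3975


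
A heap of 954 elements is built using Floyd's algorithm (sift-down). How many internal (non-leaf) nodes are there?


Leaf nodes occupy roughly half the array.
Sift-down is called for each internal node, starting from the last one.
Internal nodes = floor(n/2) = floor(954/2) = 477


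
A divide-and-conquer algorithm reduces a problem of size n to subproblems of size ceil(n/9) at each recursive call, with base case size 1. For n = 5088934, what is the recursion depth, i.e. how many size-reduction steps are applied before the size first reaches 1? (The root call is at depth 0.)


Each step divides the size by 9 (rounding up); after k steps the size is ceil(n/9^k), which equals 1 exactly when 9^k >= n.
So the depth is the smallest k with 9^k >= 5088934, i.e. ceil(log_9(5088934)).
9^7 = 4782969 < 5088934 <= 43046721 = 9^8
Recursion depth = 8


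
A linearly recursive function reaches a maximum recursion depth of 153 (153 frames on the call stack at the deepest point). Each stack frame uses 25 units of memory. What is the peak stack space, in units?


Maximum recursion depth = 153 frames
Memory per frame = 25 units
Total stack space = depth * frame_size
= 153 * 25 = 3825


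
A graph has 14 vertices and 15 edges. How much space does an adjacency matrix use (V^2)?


Adjacency matrix: V x V grid of entries
Space = V^2 = 14^2 = 14 * 14 = 196


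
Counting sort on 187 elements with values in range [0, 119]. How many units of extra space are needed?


Output array size: 187 (to store sorted result)
Count array size: 120 (one slot per possible value, range 0 to 119)
Total extra space = 187 + 120 = 307


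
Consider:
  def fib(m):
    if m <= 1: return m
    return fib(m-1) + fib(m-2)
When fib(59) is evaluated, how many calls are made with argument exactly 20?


Let N(m) = number of times fib(m) is called while evaluating fib(59).
N(59) = 1 (the initial call).
N(58) = 1 (only fib(59) calls it).
For 1 <= m <= 57: fib(m) is called by fib(m+1) and fib(m+2), so
  N(m) = N(m+1) + N(m+2).
fib(0) is called only by fib(2), so N(0) = N(2).
Walk down from m=59:
  N(59)=1, N(58)=1, N(57)=2, N(56)=3, N(55)=5, N(54)=8, N(53)=13, N(52)=21, N(51)=34, N(50)=55, N(49)=89, N(48)=144, N(47)=233, N(46)=377, N(45)=610, N(44)=987, N(43)=1597, N(42)=2584, N(41)=4181, N(40)=6765, N(39)=10946, N(38)=17711, N(37)=28657, N(36)=46368, N(35)=75025, N(34)=121393, N(33)=196418, N(32)=317811, N(31)=514229, N(30)=832040, N(29)=1346269, N(28)=2178309, N(27)=3524578, N(26)=5702887, N(25)=9227465, N(24)=14930352, N(23)=24157817, N(22)=39088169, N(21)=63245986, N(20)=102334155
N(20) = 102334155


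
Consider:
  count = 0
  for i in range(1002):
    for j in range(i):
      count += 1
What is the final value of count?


For each i, the inner loop runs i times:
  i=0: inner runs 0 times
  i=1: inner runs 1 time
  i=2: inner runs 2 times
  i=3: inner runs 3 times
  i=4: inner runs 4 times
  i=5: inner runs 5 times
  i=6: inner runs 6 times
  i=7: inner runs 7 times
  ...
Total = 0 + 1 + 2 + ... + 1001 = 1002*(1002-1)/2 = 501501


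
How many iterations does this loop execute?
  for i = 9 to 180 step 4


The loop variable i takes values starting at 9 and increments by 4 each iteration.
Sequence: i = 9, 13, 17, 21, 25, 29, 33, 37, 41, ...
The upper bound 180 is inclusive, so the count is floor((last - first) / step) + 1:
floor((180 - 9) / 4) + 1 = floor(171/4) + 1 = 42 + 1 = 43


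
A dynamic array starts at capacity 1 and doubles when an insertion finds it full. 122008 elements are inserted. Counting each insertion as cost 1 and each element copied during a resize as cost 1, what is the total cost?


n = 122008
Insertion costs: 122008
Resizes copy 1, 2, 4, ... up to the largest power of 2 that is <= n-1 = 122007, i.e. 65536.
Copy costs = 1 + 2 + 4 + 8 + 16 + 32 + 64 + 128 + 256 + 512 + 1024 + 2048 + 4096 + 8192 + 16384 + 32768 + 65536 = 131071
Total = 122008 + 131071 = 253079


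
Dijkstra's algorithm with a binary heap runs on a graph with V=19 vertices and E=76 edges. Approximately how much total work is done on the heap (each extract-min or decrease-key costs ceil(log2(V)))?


Dijkstra with a binary heap: each vertex is extracted once, each edge may relax once.
Each heap operation costs O(log V).
V + E = 19 + 76 = 95
ceil(log2(19)) = 5 (since 2^4 = 16 < 19 <= 32 = 2^5)
Total heap work = (V+E) * ceil(log2(V)) = 95 * 5 = 475


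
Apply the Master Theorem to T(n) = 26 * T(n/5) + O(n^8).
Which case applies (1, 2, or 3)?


The Master Theorem: T(n) = a*T(n/b) + O(n^c)
  a = 26, b = 5, c = 8
log_b(a) = log_5(26) ~ 2.024
Compare b^c with a: 5^8 = 390625 > 26, so c > log_b(a).
Since c > log_b(a), Case 3 applies.
T(n) = O(n^8)
Master Theorem case = 3


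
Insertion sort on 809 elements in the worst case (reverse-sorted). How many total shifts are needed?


In the worst case (reverse-sorted), each element shifts past all previous:
  Element 1: 1 shifts
  Element 2: 2 shifts
  Element 3: 3 shifts
  Element 4: 4 shifts
  Element 5: 5 shifts
  ...
  Element 808: 808 shifts
Total = 1 + 2 + ... + 808
= 809*(809-1)/2 = 326836


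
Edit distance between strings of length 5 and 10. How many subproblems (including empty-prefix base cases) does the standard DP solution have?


The table includes base cases (empty prefixes).
Rows: (m+1) = 6
Columns: (n+1) = 11
Total = 6 * 11 = 66


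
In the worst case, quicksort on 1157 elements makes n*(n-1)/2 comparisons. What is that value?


Sum of comparisons per partition:
1156 + 1155 + ... + 1 + 0
= 1157 * (1157 - 1) / 2
= 1157 * 1156 / 2
= 668746


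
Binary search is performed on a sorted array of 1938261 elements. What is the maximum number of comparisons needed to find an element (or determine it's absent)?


Binary search halves the search space each comparison:
  Step 1: search space = 1938261 -> 969130
  Step 2: search space = 969130 -> 484565
  Step 3: search space = 484565 -> 242282
  Step 4: search space = 242282 -> 121141
  Step 5: search space = 121141 -> 60570
  Step 6: search space = 60570 -> 30285
  Step 7: search space = 30285 -> 15142
  Step 8: search space = 15142 -> 7571
  Step 9: search space = 7571 -> 3785
  Step 10: search space = 3785 -> 1892
  Step 11: search space = 1892 -> 946
  Step 12: search space = 946 -> 473
  Step 13: search space = 473 -> 236
  Step 14: search space = 236 -> 118
  Step 15: search space = 118 -> 59
  Step 16: search space = 59 -> 29
  Step 17: search space = 29 -> 14
  Step 18: search space = 14 -> 7
  Step 19: search space = 7 -> 3
  Step 20: search space = 3 -> 1
  Step 21: search space = 1 (final check)
Maximum comparisons = floor(log2(1938261)) + 1 = 20 + 1 = 21


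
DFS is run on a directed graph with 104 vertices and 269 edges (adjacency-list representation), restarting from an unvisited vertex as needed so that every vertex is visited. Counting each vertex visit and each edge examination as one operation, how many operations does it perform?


A full DFS traversal processes each vertex exactly once (push/pop on stack).
Each directed edge is examined once.
V = 104, E = 269
V + E = 373


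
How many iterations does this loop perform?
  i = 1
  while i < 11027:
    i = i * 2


The loop variable doubles each iteration:
i = 1 -> 2 -> 4 -> 8 -> 16 -> 32 -> 64 -> 128 -> 256 -> 512 -> 1024 -> 2048 -> 4096 -> 8192 -> 16384 (stop, 16384 >= 11027)
Number of doublings = ceil(log2(11027)) = 14


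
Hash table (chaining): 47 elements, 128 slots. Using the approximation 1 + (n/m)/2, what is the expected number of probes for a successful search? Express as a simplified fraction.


Computing expected probes:
alpha = 47/128
= 1 + alpha/2
= 1 + 47/(2*128)
= (2*128 + 47) / (2*128)
= 303/256


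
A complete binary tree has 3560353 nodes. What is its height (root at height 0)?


In a complete binary tree, level k holds nodes 2^k .. 2^(k+1)-1 (1-indexed).
Height = floor(log2(n)) = floor(log2(3560353)) = 21
Check: 2^21 = 2097152 <= 3560353 < 4194304 = 2^22


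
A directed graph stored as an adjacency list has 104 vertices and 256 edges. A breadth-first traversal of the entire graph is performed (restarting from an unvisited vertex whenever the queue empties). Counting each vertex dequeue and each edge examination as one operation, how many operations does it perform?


A full BFS traversal dequeues each vertex once and examines each edge once.
Vertex visits: 104
Edge visits: 256
V + E = 104 + 256 = 360


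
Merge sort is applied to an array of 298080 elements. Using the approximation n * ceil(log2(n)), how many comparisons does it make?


Merge sort divides the array into halves recursively.
Number of levels = ceil(log2(298080)) = 19
At each level, approximately n = 298080 comparisons are needed for merging.
Total comparisons ~ n * ceil(log2(n)) = 298080 * 19 = 5663520


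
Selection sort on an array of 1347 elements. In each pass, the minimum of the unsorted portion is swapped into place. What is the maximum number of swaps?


Selection sort performs one swap per pass:
  Pass 1: find min in positions 0 to 1346, swap with position 0
  Pass 2: find min in positions 1 to 1346, swap with position 1
  Pass 3: find min in positions 2 to 1346, swap with position 2
  Pass 4: find min in positions 3 to 1346, swap with position 3
  Pass 5: find min in positions 4 to 1346, swap with position 4
  ... (1341 more passes)
Total passes (and swaps) = n - 1 = 1347 - 1 = 1346


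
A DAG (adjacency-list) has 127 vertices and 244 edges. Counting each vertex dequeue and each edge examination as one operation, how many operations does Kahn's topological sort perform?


V = 127 (vertex processing)
E = 244 (edge processing)
V + E = 127 + 244 = 371


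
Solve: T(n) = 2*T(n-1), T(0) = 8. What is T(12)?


Unrolling:
T(12) = 2*T(11) = 2^2*T(10) = ... = 2^12*T(0)
= 2^12 * 8
= 4096 * 8 = 32768


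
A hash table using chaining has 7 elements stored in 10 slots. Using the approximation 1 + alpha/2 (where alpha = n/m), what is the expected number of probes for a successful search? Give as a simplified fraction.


Load factor alpha = n/m = 7/10
Expected probes = 1 + alpha/2 = 1 + 7/(2*10)
= 1 + 7/20
= 20/20 + 7/20
= 27/20


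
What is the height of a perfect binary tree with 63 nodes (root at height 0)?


A perfect binary tree with 63 nodes:
  63 = 2^6 - 1
  Levels: 0, 1, ..., 5
  Height = 5


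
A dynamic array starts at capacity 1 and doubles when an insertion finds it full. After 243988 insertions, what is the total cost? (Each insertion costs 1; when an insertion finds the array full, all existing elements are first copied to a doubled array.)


Insertion cost: 243988 (one per element)
Resizes occur just before inserting elements 2, 3, 5, 9, ...
Elements copied at each resize: 1 + 2 + 4 + 8 + 16 + 32 + 64 + 128 + 256 + 512 + 1024 + 2048 + 4096 + 8192 + 16384 + 32768 + 65536 + 131072
Sum of copies = 262143 (geometric series: 2^k - 1)
Total = 243988 + 262143 = 506131


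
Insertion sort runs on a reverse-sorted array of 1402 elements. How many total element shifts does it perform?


Sum of shifts = 1 + 2 + 3 + ... + 1401
= 1402 * 1401 / 2
= 1964202 / 2
= 982101


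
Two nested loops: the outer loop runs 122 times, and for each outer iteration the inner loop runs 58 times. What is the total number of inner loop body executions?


Outer loop: 122 iterations
Inner loop: 58 iterations per outer iteration
Total = 122 * 58 = 7076


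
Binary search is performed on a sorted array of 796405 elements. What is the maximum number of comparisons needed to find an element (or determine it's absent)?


Binary search halves the search space each comparison:
  Step 1: search space = 796405 -> 398202
  Step 2: search space = 398202 -> 199101
  Step 3: search space = 199101 -> 99550
  Step 4: search space = 99550 -> 49775
  Step 5: search space = 49775 -> 24887
  Step 6: search space = 24887 -> 12443
  Step 7: search space = 12443 -> 6221
  Step 8: search space = 6221 -> 3110
  Step 9: search space = 3110 -> 1555
  Step 10: search space = 1555 -> 777
  Step 11: search space = 777 -> 388
  Step 12: search space = 388 -> 194
  Step 13: search space = 194 -> 97
  Step 14: search space = 97 -> 48
  Step 15: search space = 48 -> 24
  Step 16: search space = 24 -> 12
  Step 17: search space = 12 -> 6
  Step 18: search space = 6 -> 3
  Step 19: search space = 3 -> 1
  Step 20: search space = 1 (final check)
Maximum comparisons = floor(log2(796405)) + 1 = 19 + 1 = 20


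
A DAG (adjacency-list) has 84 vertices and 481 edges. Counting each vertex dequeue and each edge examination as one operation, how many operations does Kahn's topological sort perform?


V = 84 (vertex processing)
E = 481 (edge processing)
V + E = 84 + 481 = 565


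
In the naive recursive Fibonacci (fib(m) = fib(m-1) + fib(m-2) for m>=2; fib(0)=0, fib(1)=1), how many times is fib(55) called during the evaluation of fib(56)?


Let N(m) = number of times fib(m) is called while evaluating fib(56).
N(56) = 1 (the initial call).
N(55) = 1 (only fib(56) calls it).
For 1 <= m <= 54: fib(m) is called by fib(m+1) and fib(m+2), so
  N(m) = N(m+1) + N(m+2).
fib(0) is called only by fib(2), so N(0) = N(2).
Walk down from m=56:
  N(56)=1, N(55)=1
N(55) = 1


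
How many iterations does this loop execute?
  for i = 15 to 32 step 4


The loop variable i takes values starting at 15 and increments by 4 each iteration.
Sequence: i = 15, 19, 23, 27, 31
The upper bound 32 is inclusive, so the count is floor((last - first) / step) + 1:
floor((32 - 15) / 4) + 1 = floor(17/4) + 1 = 4 + 1 = 5


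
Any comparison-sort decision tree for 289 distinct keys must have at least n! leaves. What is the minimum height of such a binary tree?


A binary decision tree of height h has at most 2^h leaves and needs at least n! of them, so h >= ceil(log2(n!)).
289! is far too large to multiply out, so use Stirling's series:
  ln(n!) ~ n ln n - n + (1/2) ln(2 pi n) + 1/(12n)  (error below 1/(360 n^3), negligible here)
  ln(289) = 5.6664267
  n ln n = 289 * 5.6664267 = 1637.5973
  (1/2) ln(2 pi * 289) = (1/2) ln(1815.8406) = 3.7522
  1/(12*289) = 0.0003
  ln(289!) ~ 1637.5973 - 289 + 3.7522 + 0.0003 = 1352.3498
Convert to base 2: log2(289!) = 1352.3498 / ln 2 = 1352.3498 / 0.69314718 = 1951.0284
ceil(1951.0284) = 1952


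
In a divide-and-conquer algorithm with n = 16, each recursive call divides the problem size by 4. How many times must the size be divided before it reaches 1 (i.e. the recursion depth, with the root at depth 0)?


Number of divisions = log_4(16)
Sizes: 16 -> 4 -> 1 (2 divisions)
Recursion depth = 2


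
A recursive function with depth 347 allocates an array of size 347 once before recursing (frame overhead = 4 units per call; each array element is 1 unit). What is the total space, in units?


Array allocation: 347 units (allocated once)
Stack frames: 347 deep * 4 per frame = 1388 units
Total = 347 + 1388 = 1735


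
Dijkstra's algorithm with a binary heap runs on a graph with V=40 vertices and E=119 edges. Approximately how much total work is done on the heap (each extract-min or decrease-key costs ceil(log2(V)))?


Dijkstra with a binary heap: each vertex is extracted once, each edge may relax once.
Each heap operation costs O(log V).
V + E = 40 + 119 = 159
ceil(log2(40)) = 6 (since 2^5 = 32 < 40 <= 64 = 2^6)
Total heap work = (V+E) * ceil(log2(V)) = 159 * 6 = 954


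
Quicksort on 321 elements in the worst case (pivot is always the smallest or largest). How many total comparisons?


In the worst case, each partition step picks the worst pivot:
  Partition 1: 320 comparisons (n-1 elements to compare)
  Partition 2: 319 comparisons
  Partition 3: 318 comparisons
  Partition 4: 317 comparisons
  Partition 5: 316 comparisons
  ...
  Last partition: 0 comparisons
Total = (n-1) + (n-2) + ... + 1 + 0 = n*(n-1)/2
= 321*320/2 = 51360


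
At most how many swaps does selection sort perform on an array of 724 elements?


Each of the 723 passes places one element in its final position.
Pass 1: swap minimum into position 0
Pass 2: swap minimum of remaining into position 1
...
Pass 723: last two elements, one swap
Maximum swaps = 724 - 1 = 723


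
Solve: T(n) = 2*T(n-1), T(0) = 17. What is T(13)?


Unrolling:
T(13) = 2*T(12) = 2^2*T(11) = ... = 2^13*T(0)
= 2^13 * 17
= 8192 * 17 = 139264


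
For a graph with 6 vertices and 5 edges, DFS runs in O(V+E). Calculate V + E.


A full DFS traversal visits each vertex once and examines each edge once.
V = 6
E = 5
Sum = 6 + 5 = 11


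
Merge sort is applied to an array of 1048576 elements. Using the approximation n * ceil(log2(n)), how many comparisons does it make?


Merge sort divides the array into halves recursively.
Number of levels = ceil(log2(1048576)) = 20
At each level, approximately n = 1048576 comparisons are needed for merging.
Total comparisons ~ n * ceil(log2(n)) = 1048576 * 20 = 20971520


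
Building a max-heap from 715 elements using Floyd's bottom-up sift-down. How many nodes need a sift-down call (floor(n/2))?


In a heap of 715 elements (0-indexed array):
  Last element index: 714
  Parent of last element: floor((714 - 1) / 2) = 356
  Internal nodes: indices 0 to 356
  Count = floor(715/2) = 357


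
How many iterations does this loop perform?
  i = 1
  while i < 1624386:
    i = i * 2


The loop variable doubles each iteration:
i = 1 -> 2 -> 4 -> 8 -> 16 -> 32 -> 64 -> 128 -> 256 -> 512 -> 1024 -> 2048 -> 4096 -> 8192 -> 16384 -> 32768 -> 65536 -> 131072 -> 262144 -> 524288 -> 1048576 -> 2097152 (stop, 2097152 >= 1624386)
Number of doublings = ceil(log2(1624386)) = 21


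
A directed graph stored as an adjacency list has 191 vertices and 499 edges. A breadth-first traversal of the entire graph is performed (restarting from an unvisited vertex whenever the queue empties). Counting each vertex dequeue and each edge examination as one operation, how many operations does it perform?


A full BFS traversal dequeues each vertex once and examines each edge once.
Vertex visits: 191
Edge visits: 499
V + E = 191 + 499 = 690


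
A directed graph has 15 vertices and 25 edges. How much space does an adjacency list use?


Adjacency list: one list head per vertex + one entry per edge
Vertex heads: 15
Edge entries: 25
Total = 15 + 25 = 40


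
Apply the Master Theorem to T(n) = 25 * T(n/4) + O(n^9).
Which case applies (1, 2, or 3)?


The Master Theorem: T(n) = a*T(n/b) + O(n^c)
  a = 25, b = 4, c = 9
log_b(a) = log_4(25) ~ 2.322
Compare b^c with a: 4^9 = 262144 > 25, so c > log_b(a).
Since c > log_b(a), Case 3 applies.
T(n) = O(n^9)
Master Theorem case = 3


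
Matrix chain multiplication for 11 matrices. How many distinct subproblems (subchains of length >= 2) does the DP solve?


Subproblems are indexed by (i, j) where i < j.
Number of such pairs = n*(n-1)/2
= 11 * 10 / 2
= 55


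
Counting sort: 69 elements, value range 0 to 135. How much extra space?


n = 69 (output array)
k = 136 (count array for 136 distinct values)
Extra space = 69 + 136 = 205


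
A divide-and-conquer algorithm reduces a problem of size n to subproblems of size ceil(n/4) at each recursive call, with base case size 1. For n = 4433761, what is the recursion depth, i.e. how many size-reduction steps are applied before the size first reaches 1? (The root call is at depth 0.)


Each step divides the size by 4 (rounding up); after k steps the size is ceil(n/4^k), which equals 1 exactly when 4^k >= n.
So the depth is the smallest k with 4^k >= 4433761, i.e. ceil(log_4(4433761)).
4^11 = 4194304 < 4433761 <= 16777216 = 4^12
Recursion depth = 12


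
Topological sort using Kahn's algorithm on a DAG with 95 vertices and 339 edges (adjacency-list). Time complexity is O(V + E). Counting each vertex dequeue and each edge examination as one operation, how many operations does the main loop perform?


Kahn's algorithm:
  1. Compute in-degrees: O(V + E)
  2. Process queue: each vertex dequeued once (O(V))
     each edge examined once (O(E))
Total = V + E = 95 + 339 = 434


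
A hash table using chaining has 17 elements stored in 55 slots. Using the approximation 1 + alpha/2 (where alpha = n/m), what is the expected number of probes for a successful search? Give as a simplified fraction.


Load factor alpha = n/m = 17/55
Expected probes = 1 + alpha/2 = 1 + 17/(2*55)
= 1 + 17/110
= 110/110 + 17/110
= 127/110


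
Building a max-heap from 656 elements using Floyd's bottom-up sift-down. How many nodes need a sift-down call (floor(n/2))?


In a heap of 656 elements (0-indexed array):
  Last element index: 655
  Parent of last element: floor((655 - 1) / 2) = 327
  Internal nodes: indices 0 to 327
  Count = floor(656/2) = 328


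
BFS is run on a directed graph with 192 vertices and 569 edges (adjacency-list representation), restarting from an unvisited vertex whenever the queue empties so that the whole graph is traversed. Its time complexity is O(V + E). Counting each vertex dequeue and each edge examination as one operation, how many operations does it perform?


A full BFS traversal dequeues each vertex exactly once and examines each directed edge exactly once.
V = 192 (vertex processing cost)
E = 569 (edge examination cost)
Total operations proportional to V + E = 192 + 569 = 761


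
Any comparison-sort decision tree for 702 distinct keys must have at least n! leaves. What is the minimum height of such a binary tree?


A binary decision tree of height h has at most 2^h leaves and needs at least n! of them, so h >= ceil(log2(n!)).
702! is far too large to multiply out, so use Stirling's series:
  ln(n!) ~ n ln n - n + (1/2) ln(2 pi n) + 1/(12n)  (error below 1/(360 n^3), negligible here)
  ln(702) = 6.5539334
  n ln n = 702 * 6.5539334 = 4600.8612
  (1/2) ln(2 pi * 702) = (1/2) ln(4410.7961) = 4.1959
  1/(12*702) = 0.0001
  ln(702!) ~ 4600.8612 - 702 + 4.1959 + 0.0001 = 3903.0572
Convert to base 2: log2(702!) = 3903.0572 / ln 2 = 3903.0572 / 0.69314718 = 5630.9213
ceil(5630.9213) = 5631


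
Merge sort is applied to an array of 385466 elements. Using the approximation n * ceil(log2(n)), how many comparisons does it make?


Merge sort divides the array into halves recursively.
Number of levels = ceil(log2(385466)) = 19
At each level, approximately n = 385466 comparisons are needed for merging.
Total comparisons ~ n * ceil(log2(n)) = 385466 * 19 = 7323854


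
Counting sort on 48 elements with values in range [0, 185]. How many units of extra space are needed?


Output array size: 48 (to store sorted result)
Count array size: 186 (one slot per possible value, range 0 to 185)
Total extra space = 48 + 186 = 234


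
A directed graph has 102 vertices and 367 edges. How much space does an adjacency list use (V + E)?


Adjacency list: one list head per vertex + one entry per edge
Vertex heads: 102
Edge entries: 367
Total = 102 + 367 = 469


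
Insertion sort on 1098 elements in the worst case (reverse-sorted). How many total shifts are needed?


In the worst case (reverse-sorted), each element shifts past all previous:
  Element 1: 1 shifts
  Element 2: 2 shifts
  Element 3: 3 shifts
  Element 4: 4 shifts
  Element 5: 5 shifts
  ...
  Element 1097: 1097 shifts
Total = 1 + 2 + ... + 1097
= 1098*(1098-1)/2 = 602253


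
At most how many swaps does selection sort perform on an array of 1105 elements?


Each of the 1104 passes places one element in its final position.
Pass 1: swap minimum into position 0
Pass 2: swap minimum of remaining into position 1
...
Pass 1104: last two elements, one swap
Maximum swaps = 1105 - 1 = 1104


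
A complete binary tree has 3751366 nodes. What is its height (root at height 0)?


In a complete binary tree, level k holds nodes 2^k .. 2^(k+1)-1 (1-indexed).
Height = floor(log2(n)) = floor(log2(3751366)) = 21
Check: 2^21 = 2097152 <= 3751366 < 4194304 = 2^22


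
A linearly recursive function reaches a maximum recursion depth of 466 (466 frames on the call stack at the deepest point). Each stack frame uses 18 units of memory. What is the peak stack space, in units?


Maximum recursion depth = 466 frames
Memory per frame = 18 units
Total stack space = depth * frame_size
= 466 * 18 = 8388


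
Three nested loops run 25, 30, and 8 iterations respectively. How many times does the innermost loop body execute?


Loop 1 (outermost): 25 iterations
Loop 2 (middle): 30 iterations per outer
Loop 3 (innermost): 8 iterations per middle
Total = 25 * 30 * 8 = 6000


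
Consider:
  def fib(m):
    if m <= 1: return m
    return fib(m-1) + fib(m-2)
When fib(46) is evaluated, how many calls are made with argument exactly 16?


Let N(m) = number of times fib(m) is called while evaluating fib(46).
N(46) = 1 (the initial call).
N(45) = 1 (only fib(46) calls it).
For 1 <= m <= 44: fib(m) is called by fib(m+1) and fib(m+2), so
  N(m) = N(m+1) + N(m+2).
fib(0) is called only by fib(2), so N(0) = N(2).
Walk down from m=46:
  N(46)=1, N(45)=1, N(44)=2, N(43)=3, N(42)=5, N(41)=8, N(40)=13, N(39)=21, N(38)=34, N(37)=55, N(36)=89, N(35)=144, N(34)=233, N(33)=377, N(32)=610, N(31)=987, N(30)=1597, N(29)=2584, N(28)=4181, N(27)=6765, N(26)=10946, N(25)=17711, N(24)=28657, N(23)=46368, N(22)=75025, N(21)=121393, N(20)=196418, N(19)=317811, N(18)=514229, N(17)=832040, N(16)=1346269
N(16) = 1346269


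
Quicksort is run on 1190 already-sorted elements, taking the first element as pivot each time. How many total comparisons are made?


Sum of comparisons per partition:
1189 + 1188 + ... + 1 + 0
= 1190 * (1190 - 1) / 2
= 1190 * 1189 / 2
= 707455


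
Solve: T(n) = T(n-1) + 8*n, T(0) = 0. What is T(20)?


Expanding the recurrence:
T(20) = T(19) + 8*20
       = T(18) + 8*19 + 8*20
       ...
       = T(0) + 8*(1 + 2 + ... + 20)
       = 0 + 8 * 20*21/2
       = 0 + 8 * 210
       = 0 + 1680 = 1680


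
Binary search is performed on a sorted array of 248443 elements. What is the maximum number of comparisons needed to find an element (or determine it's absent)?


Binary search halves the search space each comparison:
  Step 1: search space = 248443 -> 124221
  Step 2: search space = 124221 -> 62110
  Step 3: search space = 62110 -> 31055
  Step 4: search space = 31055 -> 15527
  Step 5: search space = 15527 -> 7763
  Step 6: search space = 7763 -> 3881
  Step 7: search space = 3881 -> 1940
  Step 8: search space = 1940 -> 970
  Step 9: search space = 970 -> 485
  Step 10: search space = 485 -> 242
  Step 11: search space = 242 -> 121
  Step 12: search space = 121 -> 60
  Step 13: search space = 60 -> 30
  Step 14: search space = 30 -> 15
  Step 15: search space = 15 -> 7
  Step 16: search space = 7 -> 3
  Step 17: search space = 3 -> 1
  Step 18: search space = 1 (final check)
Maximum comparisons = floor(log2(248443)) + 1 = 17 + 1 = 18


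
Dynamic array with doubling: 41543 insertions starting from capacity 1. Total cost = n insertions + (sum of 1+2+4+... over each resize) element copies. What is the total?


n = 41543
Insertion costs: 41543
Resizes copy 1, 2, 4, ... up to the largest power of 2 that is <= n-1 = 41542, i.e. 32768.
Copy costs = 1 + 2 + 4 + 8 + 16 + 32 + 64 + 128 + 256 + 512 + 1024 + 2048 + 4096 + 8192 + 16384 + 32768 = 65535
Total = 41543 + 65535 = 107078


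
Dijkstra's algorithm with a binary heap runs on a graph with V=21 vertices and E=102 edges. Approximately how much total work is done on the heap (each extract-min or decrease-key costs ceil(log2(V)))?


Dijkstra with a binary heap: each vertex is extracted once, each edge may relax once.
Each heap operation costs O(log V).
V + E = 21 + 102 = 123
ceil(log2(21)) = 5 (since 2^4 = 16 < 21 <= 32 = 2^5)
Total heap work = (V+E) * ceil(log2(V)) = 123 * 5 = 615


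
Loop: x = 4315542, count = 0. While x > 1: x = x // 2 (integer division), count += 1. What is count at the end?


The variable x halves each step:
x = 4315542 -> 2157771 -> 1078885 -> 539442 -> 269721 -> 134860 -> 67430 -> 33715 -> 16857 -> 8428 -> 4214 -> 2107 -> 1053 -> 526 -> 263 -> 131 -> 65 -> 32 -> 16 -> 8 -> 4 -> 2 -> 1
Number of halvings = floor(log2(4315542)) = 22


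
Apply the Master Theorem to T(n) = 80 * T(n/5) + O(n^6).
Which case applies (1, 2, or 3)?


The Master Theorem: T(n) = a*T(n/b) + O(n^c)
  a = 80, b = 5, c = 6
log_b(a) = log_5(80) ~ 2.723
Compare b^c with a: 5^6 = 15625 > 80, so c > log_b(a).
Since c > log_b(a), Case 3 applies.
T(n) = O(n^6)
Master Theorem case = 3


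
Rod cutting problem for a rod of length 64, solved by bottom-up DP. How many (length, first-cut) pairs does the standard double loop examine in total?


For each subproblem length i = 1..64, the inner loop considers i possible first cuts.
Total = 1 + 2 + ... + 64
= 64*(64+1)/2
= 64*65/2 = 2080


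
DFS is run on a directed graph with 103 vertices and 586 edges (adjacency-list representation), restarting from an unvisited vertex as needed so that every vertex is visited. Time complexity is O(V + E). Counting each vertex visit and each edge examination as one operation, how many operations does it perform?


A full DFS traversal processes each vertex exactly once (push/pop on stack).
Each directed edge is examined once.
V = 103, E = 586
V + E = 689


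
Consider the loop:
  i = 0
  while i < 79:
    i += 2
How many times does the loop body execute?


Starting at i = 0, each iteration adds 2.
Iterations until i >= 79:
  Iteration 1: i = 0 -> i = 2
  Iteration 2: i = 2 -> i = 4
  Iteration 3: i = 4 -> i = 6
  Iteration 4: i = 6 -> i = 8
  Iteration 5: i = 8 -> i = 10
  Iteration 6: i = 10 -> i = 12
  Iteration 7: i = 12 -> i = 14
  Iteration 8: i = 14 -> i = 16
  ... continuing ...
Total iterations = ceil(79/2) = 40


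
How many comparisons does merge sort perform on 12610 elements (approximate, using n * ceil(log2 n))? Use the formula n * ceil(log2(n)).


Recursion depth: ceil(log2(12610)) = 14
Each recursion level merges n = 12610 elements
Total = 12610 * 14 = 176540


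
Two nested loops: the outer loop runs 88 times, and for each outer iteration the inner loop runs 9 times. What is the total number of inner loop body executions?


Outer loop: 88 iterations
Inner loop: 9 iterations per outer iteration
Total = 88 * 9 = 792


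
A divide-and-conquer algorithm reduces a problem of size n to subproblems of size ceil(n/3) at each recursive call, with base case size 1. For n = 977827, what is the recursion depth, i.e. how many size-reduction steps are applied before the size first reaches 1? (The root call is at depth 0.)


Each step divides the size by 3 (rounding up); after k steps the size is ceil(n/3^k), which equals 1 exactly when 3^k >= n.
So the depth is the smallest k with 3^k >= 977827, i.e. ceil(log_3(977827)).
3^12 = 531441 < 977827 <= 1594323 = 3^13
Recursion depth = 13


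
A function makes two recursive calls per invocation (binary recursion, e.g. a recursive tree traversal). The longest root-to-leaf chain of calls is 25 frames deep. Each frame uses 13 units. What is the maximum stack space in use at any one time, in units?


Binary recursion: the two calls run one after the other, so only one root-to-leaf chain of frames is on the stack at a time.
Maximum depth (longest chain) = 25 frames
Each frame = 13 units
Max stack space = 25 * 13 = 325


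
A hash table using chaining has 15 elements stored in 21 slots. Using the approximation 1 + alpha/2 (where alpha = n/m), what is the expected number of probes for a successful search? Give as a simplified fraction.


Load factor alpha = n/m = 15/21
Expected probes = 1 + alpha/2 = 1 + 15/(2*21)
= 1 + 15/42
= 42/42 + 15/42
= 57/42
Simplify: 19/14
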